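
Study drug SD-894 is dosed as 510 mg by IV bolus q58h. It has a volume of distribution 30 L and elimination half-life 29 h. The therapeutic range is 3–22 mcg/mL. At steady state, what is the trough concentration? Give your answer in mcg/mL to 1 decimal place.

5.7 mcg/mL

The dosing interval is 2 half-lives, so f = 2^(−2) = 0.25.
Accumulation ratio R = 1/(1 − f) = 1/0.75 = 4/3.
Single-dose peak C₀ = D/Vd = 510/30 = 17 mcg/mL.
Steady-state peak Cmax,ss = C₀·R = 17 × 4/3 ≈ 22.667 mcg/mL.
Steady-state trough Cmin,ss = Cmax,ss·f ≈ 22.667 × 0.25 ≈ 5.667 mcg/mL.
Trough 5.7 mcg/mL vs MEC 3 mcg/mL: adequate.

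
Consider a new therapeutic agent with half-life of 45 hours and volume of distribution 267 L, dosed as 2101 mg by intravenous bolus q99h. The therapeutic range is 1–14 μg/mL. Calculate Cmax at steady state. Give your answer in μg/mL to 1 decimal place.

10.1 μg/mL

Over one 99-h interval, 99/45 ≈ 2.2 half-lives elapse, leaving f ≈ 0.2176 of each dose.
Accumulation ratio R = 1/(1 − f) ≈ 1/0.7824 ≈ 1.2781.
Each bolus raises the concentration by D/Vd = 2101/267 ≈ 7.869 μg/mL.
Steady-state peak Cmax,ss = C₀·R ≈ 7.869 × 1.2781 ≈ 10.057 μg/mL.
Peak 10.1 μg/mL vs MTC 14 μg/mL: below toxic threshold.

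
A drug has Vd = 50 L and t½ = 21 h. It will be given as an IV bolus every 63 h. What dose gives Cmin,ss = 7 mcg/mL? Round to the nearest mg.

τ/t½ = 63/21 ≈ 3, so f = (1/2)^(63/21) ≈ 0.125000.
Cmin,ss = (D/Vd)·f/(1−f), so D = Cmin,ss·Vd·(1−f)/f.
D = 7 × 50 × (1−f)/f ≈ 7 × 50 × 7.00000 ≈ 2450.00 mg.

2450 mg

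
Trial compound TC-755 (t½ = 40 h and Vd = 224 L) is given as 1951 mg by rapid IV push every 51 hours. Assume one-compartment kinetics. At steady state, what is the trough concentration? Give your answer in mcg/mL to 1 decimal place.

6.1 mcg/mL

Over one 51-h interval, 51/40 ≈ 1.275 half-lives elapse, leaving f ≈ 0.4132 of each dose.
Accumulation ratio R = 1/(1 − f) ≈ 1/0.5868 ≈ 1.7042.
Single-dose peak C₀ = D/Vd = 1951/224 ≈ 8.710 mcg/mL.
Steady-state peak Cmax,ss = C₀·R ≈ 8.710 × 1.7042 ≈ 14.844 mcg/mL.
Steady-state trough Cmin,ss = Cmax,ss·f ≈ 14.844 × 0.4132 ≈ 6.134 mcg/mL.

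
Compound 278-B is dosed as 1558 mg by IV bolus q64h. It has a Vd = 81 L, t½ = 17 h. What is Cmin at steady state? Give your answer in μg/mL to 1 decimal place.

k = ln2/t½ = ln2/17 ≈ 0.040773 h⁻¹; fraction remaining f = e^(−kτ) = e^(−0.040773×64) ≈ 0.0736.
Single-dose peak C₀ = D/Vd = 1558/81 ≈ 19.235 μg/mL.
Steady-state trough Cmin,ss = C₀·f/(1−f) ≈ 19.235 × 0.0736/0.9264 ≈ 1.528 μg/mL.

1.5 μg/mL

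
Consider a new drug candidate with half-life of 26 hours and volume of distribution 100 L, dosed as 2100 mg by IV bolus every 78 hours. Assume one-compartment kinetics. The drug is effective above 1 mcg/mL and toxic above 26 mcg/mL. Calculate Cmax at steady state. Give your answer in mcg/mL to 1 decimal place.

The dosing interval is 3 half-lives, so f = 2^(−3) = 0.125.
Accumulation ratio R = 1/(1 − f) = 1/0.875 = 8/7.
Single-dose peak C₀ = D/Vd = 2100/100 = 21 mcg/mL.
Steady-state peak Cmax,ss = C₀·R = 21 × 8/7 ≈ 24.000 mcg/mL.
Peak 24.0 mcg/mL vs MTC 26 mcg/mL: below toxic threshold.

24.0 mcg/mL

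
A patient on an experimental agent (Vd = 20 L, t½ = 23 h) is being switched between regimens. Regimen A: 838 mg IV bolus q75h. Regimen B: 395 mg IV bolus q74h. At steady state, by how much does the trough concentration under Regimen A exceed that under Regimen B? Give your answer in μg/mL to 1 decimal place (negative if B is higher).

Regimen A: f = (1/2)^(75/23) ≈ 0.1043; Cmin,ss = (838/20)·f/(1−f) ≈ 4.879 μg/mL.
Regimen B: f = (1/2)^(74/23) ≈ 0.1075; Cmin,ss = (395/20)·f/(1−f) ≈ 2.379 μg/mL.
Difference ≈ 4.879 − 2.379 ≈ 2.500 μg/mL.

2.5 μg/mL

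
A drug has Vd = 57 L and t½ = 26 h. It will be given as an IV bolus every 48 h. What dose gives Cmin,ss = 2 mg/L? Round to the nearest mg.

296 mg

τ/t½ = 48/26 ≈ 1.8462, so f = (1/2)^(48/26) ≈ 0.278133.
Cmin,ss = (D/Vd)·f/(1−f), so D = Cmin,ss·Vd·(1−f)/f.
D = 2 × 57 × (1−f)/f ≈ 2 × 57 × 2.59540 ≈ 295.88 mg.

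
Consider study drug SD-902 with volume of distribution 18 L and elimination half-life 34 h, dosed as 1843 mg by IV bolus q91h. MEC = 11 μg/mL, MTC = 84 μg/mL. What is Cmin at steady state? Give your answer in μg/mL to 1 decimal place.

Over one 91-h interval, 91/34 ≈ 2.6765 half-lives elapse, leaving f ≈ 0.1564 of each dose.
Each bolus raises the concentration by D/Vd = 1843/18 ≈ 102.389 μg/mL.
Steady-state trough Cmin,ss = C₀·f/(1−f) ≈ 102.389 × 0.1564/0.8436 ≈ 18.983 μg/mL.
Trough 19.0 μg/mL vs MEC 11 μg/mL: adequate.

19.0 μg/mL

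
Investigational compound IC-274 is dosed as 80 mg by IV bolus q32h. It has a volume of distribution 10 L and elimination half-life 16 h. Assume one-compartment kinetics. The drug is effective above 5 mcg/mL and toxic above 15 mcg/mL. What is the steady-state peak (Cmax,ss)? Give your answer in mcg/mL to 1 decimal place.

10.7 mcg/mL

τ = 32 h = 2 half-lives, so f = (1/2)^2 = 0.25.
At steady state, R = 1/(1 − 0.25) = 4/3.
Single-dose peak C₀ = D/Vd = 80/10 = 8 mcg/mL.
Steady-state peak Cmax,ss = C₀·R = 8 × 4/3 ≈ 10.667 mcg/mL.
Peak 10.7 mcg/mL vs MTC 15 mcg/mL: below toxic threshold.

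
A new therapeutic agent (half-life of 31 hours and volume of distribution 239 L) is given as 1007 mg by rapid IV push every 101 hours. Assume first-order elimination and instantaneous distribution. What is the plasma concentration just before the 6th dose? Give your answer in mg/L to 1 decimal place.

f = (1/2)^(τ/t½) = (1/2)^(101/31) ≈ 0.1045.
C₀ = D/Vd = 1007/239 ≈ 4.213 mg/L.
Before the 6th dose, 5 doses have been given. Superposition: Cmin = C₀·(f + f² + … + f^5).
≈ 4.213 × (0.1045 + 0.0109 + 0.0011 + 0.0001 + 0.0000) ≈ 4.213 × 0.1166 ≈ 0.491 mg/L.

0.5 mg/L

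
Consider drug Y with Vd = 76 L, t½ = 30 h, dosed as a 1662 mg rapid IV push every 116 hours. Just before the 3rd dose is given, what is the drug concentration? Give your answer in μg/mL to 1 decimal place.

1.6 μg/mL

f = (1/2)^(τ/t½) = (1/2)^(116/30) ≈ 0.0686.
C₀ = D/Vd = 1662/76 ≈ 21.868 μg/mL.
Before the 3rd dose, 2 doses have been given. Superposition: Cmin = C₀·(f + f²).
≈ 21.868 × (0.0686 + 0.0047) ≈ 21.868 × 0.0733 ≈ 1.603 μg/mL.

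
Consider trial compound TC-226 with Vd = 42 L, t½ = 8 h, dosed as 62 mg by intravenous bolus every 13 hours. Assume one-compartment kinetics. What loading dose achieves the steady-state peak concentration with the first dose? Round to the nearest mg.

92 mg

f = (1/2)^(13/8) ≈ 0.324210; accumulation ratio R = 1/(1−f) ≈ 1.47975.
Loading dose to hit Cmax,ss on first dose: D_load = D_maint·R ≈ 62 × 1.47975 ≈ 91.74 mg.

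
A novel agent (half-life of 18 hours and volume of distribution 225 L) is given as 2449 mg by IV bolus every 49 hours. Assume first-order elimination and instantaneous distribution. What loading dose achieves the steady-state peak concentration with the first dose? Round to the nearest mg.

f = (1/2)^(49/18) ≈ 0.151541; accumulation ratio R = 1/(1−f) ≈ 1.17861.
Loading dose to hit Cmax,ss on first dose: D_load = D_maint·R ≈ 2449 × 1.17861 ≈ 2886.42 mg.

2886 mg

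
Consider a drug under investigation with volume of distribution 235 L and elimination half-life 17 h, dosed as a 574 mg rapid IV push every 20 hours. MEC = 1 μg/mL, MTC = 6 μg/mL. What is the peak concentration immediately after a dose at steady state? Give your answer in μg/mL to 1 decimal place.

τ/t½ = 20/17 ≈ 1.1765, so fraction remaining f = (1/2)^(20/17) ≈ 0.4424.
Accumulation ratio R = 1/(1 − f) ≈ 1/0.5576 ≈ 1.7934.
Each bolus raises the concentration by D/Vd = 574/235 ≈ 2.443 μg/mL.
Cmax,ss = C₀/(1 − f) ≈ 2.443/0.5576 ≈ 4.381 μg/mL.
Peak 4.4 μg/mL vs MTC 6 μg/mL: below toxic threshold.

4.4 μg/mL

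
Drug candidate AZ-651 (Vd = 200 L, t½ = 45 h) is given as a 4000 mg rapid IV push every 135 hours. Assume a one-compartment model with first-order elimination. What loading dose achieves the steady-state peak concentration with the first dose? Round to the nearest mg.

4571 mg

f = (1/2)^(135/45) ≈ 0.125000; accumulation ratio R = 1/(1−f) ≈ 1.14286.
Loading dose to hit Cmax,ss on first dose: D_load = D_maint·R ≈ 4000 × 1.14286 ≈ 4571.44 mg.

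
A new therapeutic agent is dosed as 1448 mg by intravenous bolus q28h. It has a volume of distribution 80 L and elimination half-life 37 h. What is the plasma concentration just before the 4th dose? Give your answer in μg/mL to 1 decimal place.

f = (1/2)^(τ/t½) = (1/2)^(28/37) ≈ 0.5918.
C₀ = D/Vd = 1448/80 ≈ 18.100 μg/mL.
Before the 4th dose, 3 doses have been given. Superposition: Cmin = C₀·(f + f² + … + f^3).
≈ 18.100 × (0.5918 + 0.3502 + 0.2073) ≈ 18.100 × 1.1493 ≈ 20.802 μg/mL.

20.8 μg/mL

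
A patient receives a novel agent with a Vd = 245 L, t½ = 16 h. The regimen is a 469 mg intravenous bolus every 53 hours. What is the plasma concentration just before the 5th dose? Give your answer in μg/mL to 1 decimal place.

f = (1/2)^(τ/t½) = (1/2)^(53/16) ≈ 0.1007.
C₀ = D/Vd = 469/245 ≈ 1.914 μg/mL.
Before the 5th dose, 4 doses have been given. Superposition: Cmin = C₀·(f + f² + … + f^4).
≈ 1.914 × (0.1007 + 0.0101 + 0.0010 + 0.0001) ≈ 1.914 × 0.1119 ≈ 0.214 μg/mL.

0.2 μg/mL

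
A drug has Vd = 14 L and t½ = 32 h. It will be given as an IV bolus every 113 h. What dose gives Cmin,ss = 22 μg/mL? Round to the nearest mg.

τ/t½ = 113/32 ≈ 3.5312, so f = (1/2)^(113/32) ≈ 0.086494.
Cmin,ss = (D/Vd)·f/(1−f), so D = Cmin,ss·Vd·(1−f)/f.
D = 22 × 14 × (1−f)/f ≈ 22 × 14 × 10.56150 ≈ 3252.94 mg.

3253 mg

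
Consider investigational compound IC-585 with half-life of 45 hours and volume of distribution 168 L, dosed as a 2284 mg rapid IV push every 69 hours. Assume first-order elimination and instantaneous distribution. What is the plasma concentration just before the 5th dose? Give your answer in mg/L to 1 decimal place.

f = (1/2)^(τ/t½) = (1/2)^(69/45) ≈ 0.3455.
C₀ = D/Vd = 2284/168 ≈ 13.595 mg/L.
Before the 5th dose, 4 doses have been given. Superposition: Cmin = C₀·(f + f² + … + f^4).
≈ 13.595 × (0.3455 + 0.1194 + 0.0412 + 0.0142) ≈ 13.595 × 0.5203 ≈ 7.073 mg/L.

7.1 mg/L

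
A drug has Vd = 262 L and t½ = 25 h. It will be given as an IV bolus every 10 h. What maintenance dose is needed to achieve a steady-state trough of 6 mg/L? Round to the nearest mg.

502 mg

τ/t½ = 10/25 ≈ 0.4, so f = (1/2)^(10/25) ≈ 0.757858.
Cmin,ss = (D/Vd)·f/(1−f), so D = Cmin,ss·Vd·(1−f)/f.
D = 6 × 262 × (1−f)/f ≈ 6 × 262 × 0.31951 ≈ 502.27 mg.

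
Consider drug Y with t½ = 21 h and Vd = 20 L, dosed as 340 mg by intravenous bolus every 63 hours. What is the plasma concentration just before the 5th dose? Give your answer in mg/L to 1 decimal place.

f = (1/2)^(τ/t½) = (1/2)^(63/21) ≈ 0.1250.
C₀ = D/Vd = 340/20 ≈ 17.000 mg/L.
Before the 5th dose, 4 doses have been given. Superposition: Cmin = C₀·(f + f² + … + f^4).
≈ 17.000 × (0.1250 + 0.0156 + 0.0020 + 0.0002) ≈ 17.000 × 0.1428 ≈ 2.428 mg/L.

2.4 mg/L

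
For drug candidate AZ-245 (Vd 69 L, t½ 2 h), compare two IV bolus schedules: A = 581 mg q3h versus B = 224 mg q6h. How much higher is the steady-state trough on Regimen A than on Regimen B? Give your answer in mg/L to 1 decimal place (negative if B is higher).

Regimen A: f = (1/2)^(3/2) ≈ 0.3536; Cmin,ss = (581/69)·f/(1−f) ≈ 4.606 mg/L.
Regimen B: f = (1/2)^(6/2) ≈ 0.1250; Cmin,ss = (224/69)·f/(1−f) ≈ 0.464 mg/L.
Difference ≈ 4.606 − 0.464 ≈ 4.142 mg/L.

4.1 mg/L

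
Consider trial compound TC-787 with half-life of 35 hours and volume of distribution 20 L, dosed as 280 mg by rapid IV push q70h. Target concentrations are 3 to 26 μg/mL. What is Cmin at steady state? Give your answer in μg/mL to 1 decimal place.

4.7 μg/mL

τ = 70 h = 2 half-lives, so f = (1/2)^2 = 0.25.
At steady state, R = 1/(1 − 0.25) = 4/3.
Single-dose peak C₀ = D/Vd = 280/20 = 14 μg/mL.
Steady-state peak Cmax,ss = C₀·R = 14 × 4/3 ≈ 18.667 μg/mL.
Steady-state trough Cmin,ss = Cmax,ss·f ≈ 18.667 × 0.25 ≈ 4.667 μg/mL.
Trough 4.7 μg/mL vs MEC 3 μg/mL: adequate.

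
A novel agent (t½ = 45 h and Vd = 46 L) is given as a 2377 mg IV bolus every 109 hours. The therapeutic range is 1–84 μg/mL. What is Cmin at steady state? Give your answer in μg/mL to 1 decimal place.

Over one 109-h interval, 109/45 ≈ 2.4222 half-lives elapse, leaving f ≈ 0.1866 of each dose.
Single-dose peak C₀ = D/Vd = 2377/46 ≈ 51.674 μg/mL.
Steady-state trough Cmin,ss = C₀·f/(1−f) ≈ 51.674 × 0.1866/0.8134 ≈ 11.854 μg/mL.
Trough 11.9 μg/mL vs MEC 1 μg/mL: adequate.

11.9 μg/mL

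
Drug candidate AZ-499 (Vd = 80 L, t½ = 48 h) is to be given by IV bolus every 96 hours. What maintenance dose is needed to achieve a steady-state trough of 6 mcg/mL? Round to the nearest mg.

1440 mg

τ/t½ = 96/48 ≈ 2, so f = (1/2)^(96/48) ≈ 0.250000.
Cmin,ss = (D/Vd)·f/(1−f), so D = Cmin,ss·Vd·(1−f)/f.
D = 6 × 80 × (1−f)/f ≈ 6 × 80 × 3.00000 ≈ 1440.00 mg.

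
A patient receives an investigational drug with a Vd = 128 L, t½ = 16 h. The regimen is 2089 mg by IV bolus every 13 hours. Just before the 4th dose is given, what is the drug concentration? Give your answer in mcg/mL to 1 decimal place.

f = (1/2)^(τ/t½) = (1/2)^(13/16) ≈ 0.5694.
C₀ = D/Vd = 2089/128 ≈ 16.320 mcg/mL.
Before the 4th dose, 3 doses have been given. Superposition: Cmin = C₀·(f + f² + … + f^3).
≈ 16.320 × (0.5694 + 0.3242 + 0.1846) ≈ 16.320 × 1.0782 ≈ 17.596 mcg/mL.

17.6 mcg/mL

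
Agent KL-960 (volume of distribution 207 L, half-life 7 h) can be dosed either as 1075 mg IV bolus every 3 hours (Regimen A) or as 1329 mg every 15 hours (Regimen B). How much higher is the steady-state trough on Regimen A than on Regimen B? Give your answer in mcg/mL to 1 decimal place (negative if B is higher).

13.1 mcg/mL

Regimen A: f = (1/2)^(3/7) ≈ 0.7430; Cmin,ss = (1075/207)·f/(1−f) ≈ 15.014 mcg/mL.
Regimen B: f = (1/2)^(15/7) ≈ 0.2264; Cmin,ss = (1329/207)·f/(1−f) ≈ 1.879 mcg/mL.
Difference ≈ 15.014 − 1.879 ≈ 13.135 mcg/mL.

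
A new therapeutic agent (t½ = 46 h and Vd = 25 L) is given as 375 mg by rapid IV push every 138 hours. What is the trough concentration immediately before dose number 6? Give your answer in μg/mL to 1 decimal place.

2.1 μg/mL

f = (1/2)^(τ/t½) = (1/2)^(138/46) ≈ 0.1250.
C₀ = D/Vd = 375/25 ≈ 15.000 μg/mL.
Before the 6th dose, 5 doses have been given. Superposition: Cmin = C₀·(f + f² + … + f^5).
≈ 15.000 × (0.1250 + 0.0156 + 0.0020 + 0.0002 + 0.0000) ≈ 15.000 × 0.1428 ≈ 2.142 μg/mL.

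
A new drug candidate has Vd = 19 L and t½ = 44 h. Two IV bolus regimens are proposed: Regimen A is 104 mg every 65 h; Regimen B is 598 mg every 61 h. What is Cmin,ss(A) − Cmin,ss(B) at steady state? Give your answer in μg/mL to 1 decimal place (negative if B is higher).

Regimen A: f = (1/2)^(65/44) ≈ 0.3592; Cmin,ss = (104/19)·f/(1−f) ≈ 3.068 μg/mL.
Regimen B: f = (1/2)^(61/44) ≈ 0.3825; Cmin,ss = (598/19)·f/(1−f) ≈ 19.496 μg/mL.
Difference ≈ 3.068 − 19.496 ≈ -16.428 μg/mL.

-16.4 μg/mL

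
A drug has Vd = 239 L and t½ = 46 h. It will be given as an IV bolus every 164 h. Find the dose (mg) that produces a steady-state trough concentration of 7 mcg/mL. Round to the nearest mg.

18130 mg

τ/t½ = 164/46 ≈ 3.5652, so f = (1/2)^(164/46) ≈ 0.084482.
Cmin,ss = (D/Vd)·f/(1−f), so D = Cmin,ss·Vd·(1−f)/f.
D = 7 × 239 × (1−f)/f ≈ 7 × 239 × 10.83684 ≈ 18130.03 mg.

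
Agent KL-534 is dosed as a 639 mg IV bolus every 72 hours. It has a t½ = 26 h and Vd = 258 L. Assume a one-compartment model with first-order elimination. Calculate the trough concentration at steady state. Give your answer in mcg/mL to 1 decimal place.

k = ln2/t½ = ln2/26 ≈ 0.026660 h⁻¹; fraction remaining f = e^(−kτ) = e^(−0.026660×72) ≈ 0.1467.
Accumulation ratio R = 1/(1 − f) ≈ 1/0.8533 ≈ 1.1719.
Single-dose peak C₀ = D/Vd = 639/258 ≈ 2.477 mcg/mL.
Cmax,ss = C₀/(1 − f) ≈ 2.477/0.8533 ≈ 2.903 mcg/mL.
Steady-state trough Cmin,ss = Cmax,ss·f ≈ 2.903 × 0.1467 ≈ 0.426 mcg/mL.

0.4 mcg/mL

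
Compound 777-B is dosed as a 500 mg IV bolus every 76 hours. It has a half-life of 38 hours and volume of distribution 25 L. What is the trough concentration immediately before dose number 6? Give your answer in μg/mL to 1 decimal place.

f = (1/2)^(τ/t½) = (1/2)^(76/38) ≈ 0.2500.
C₀ = D/Vd = 500/25 ≈ 20.000 μg/mL.
Before the 6th dose, 5 doses have been given. Superposition: Cmin = C₀·(f + f² + … + f^5).
≈ 20.000 × (0.2500 + 0.0625 + 0.0156 + 0.0039 + 0.0010) ≈ 20.000 × 0.3330 ≈ 6.660 μg/mL.

6.7 μg/mL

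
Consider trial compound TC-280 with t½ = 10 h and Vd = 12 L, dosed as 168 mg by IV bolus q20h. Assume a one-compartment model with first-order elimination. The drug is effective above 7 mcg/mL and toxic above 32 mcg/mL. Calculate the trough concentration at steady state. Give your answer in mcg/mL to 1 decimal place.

4.7 mcg/mL

The dosing interval is 2 half-lives, so f = 2^(−2) = 0.25.
At steady state, R = 1/(1 − 0.25) = 4/3.
Single-dose peak C₀ = D/Vd = 168/12 = 14 mcg/mL.
Steady-state peak Cmax,ss = C₀·R = 14 × 4/3 ≈ 18.667 mcg/mL.
Steady-state trough Cmin,ss = Cmax,ss·f ≈ 18.667 × 0.25 ≈ 4.667 mcg/mL.
Trough 4.7 mcg/mL vs MEC 7 mcg/mL: subtherapeutic.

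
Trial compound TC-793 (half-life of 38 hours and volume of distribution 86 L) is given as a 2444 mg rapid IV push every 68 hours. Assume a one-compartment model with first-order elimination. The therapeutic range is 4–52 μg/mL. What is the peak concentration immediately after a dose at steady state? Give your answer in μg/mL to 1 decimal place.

τ/t½ = 68/38 ≈ 1.7895, so fraction remaining f = (1/2)^(68/38) ≈ 0.2893.
At steady state, accumulation factor R = 1/(1 − e^(−kτ)) ≈ 1.4071.
Single-dose peak C₀ = D/Vd = 2444/86 ≈ 28.419 μg/mL.
Steady-state peak Cmax,ss = C₀·R ≈ 28.419 × 1.4071 ≈ 39.988 μg/mL.
Peak 40.0 μg/mL vs MTC 52 μg/mL: below toxic threshold.

40.0 μg/mL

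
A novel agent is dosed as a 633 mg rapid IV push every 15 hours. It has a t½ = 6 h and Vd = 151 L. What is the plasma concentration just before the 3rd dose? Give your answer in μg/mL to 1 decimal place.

0.9 μg/mL

f = (1/2)^(τ/t½) = (1/2)^(15/6) ≈ 0.1768.
C₀ = D/Vd = 633/151 ≈ 4.192 μg/mL.
Before the 3rd dose, 2 doses have been given. Superposition: Cmin = C₀·(f + f²).
≈ 4.192 × (0.1768 + 0.0313) ≈ 4.192 × 0.2081 ≈ 0.872 μg/mL.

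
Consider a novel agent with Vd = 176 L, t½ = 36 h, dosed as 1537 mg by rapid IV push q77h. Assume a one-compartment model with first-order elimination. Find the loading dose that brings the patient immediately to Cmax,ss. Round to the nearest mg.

1988 mg

f = (1/2)^(77/36) ≈ 0.227055; accumulation ratio R = 1/(1−f) ≈ 1.29375.
Loading dose to hit Cmax,ss on first dose: D_load = D_maint·R ≈ 1537 × 1.29375 ≈ 1988.49 mg.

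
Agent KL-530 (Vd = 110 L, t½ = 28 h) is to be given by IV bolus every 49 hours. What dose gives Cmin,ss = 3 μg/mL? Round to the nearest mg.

τ/t½ = 49/28 ≈ 1.75, so f = (1/2)^(49/28) ≈ 0.297302.
Cmin,ss = (D/Vd)·f/(1−f), so D = Cmin,ss·Vd·(1−f)/f.
D = 3 × 110 × (1−f)/f ≈ 3 × 110 × 2.36358 ≈ 779.98 mg.

780 mg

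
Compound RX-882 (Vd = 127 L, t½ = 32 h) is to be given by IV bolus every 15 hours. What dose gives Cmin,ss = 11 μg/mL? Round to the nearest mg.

τ/t½ = 15/32 ≈ 0.46875, so f = (1/2)^(15/32) ≈ 0.722590.
Cmin,ss = (D/Vd)·f/(1−f), so D = Cmin,ss·Vd·(1−f)/f.
D = 11 × 127 × (1−f)/f ≈ 11 × 127 × 0.38391 ≈ 536.32 mg.

536 mg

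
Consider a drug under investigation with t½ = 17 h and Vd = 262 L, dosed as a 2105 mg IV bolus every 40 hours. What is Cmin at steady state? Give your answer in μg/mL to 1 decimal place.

2.0 μg/mL

Over one 40-h interval, 40/17 ≈ 2.3529 half-lives elapse, leaving f ≈ 0.1957 of each dose.
At steady state, accumulation factor R = 1/(1 − e^(−kτ)) ≈ 1.2433.
Each bolus raises the concentration by D/Vd = 2105/262 ≈ 8.034 μg/mL.
Steady-state peak Cmax,ss = C₀·R ≈ 8.034 × 1.2433 ≈ 9.989 μg/mL.
Steady-state trough Cmin,ss = Cmax,ss·f ≈ 9.989 × 0.1957 ≈ 1.955 μg/mL.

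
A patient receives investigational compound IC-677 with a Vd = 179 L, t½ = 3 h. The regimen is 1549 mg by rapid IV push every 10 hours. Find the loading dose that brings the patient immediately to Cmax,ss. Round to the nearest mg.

f = (1/2)^(10/3) ≈ 0.099213; accumulation ratio R = 1/(1−f) ≈ 1.11014.
Loading dose to hit Cmax,ss on first dose: D_load = D_maint·R ≈ 1549 × 1.11014 ≈ 1719.61 mg.

1720 mg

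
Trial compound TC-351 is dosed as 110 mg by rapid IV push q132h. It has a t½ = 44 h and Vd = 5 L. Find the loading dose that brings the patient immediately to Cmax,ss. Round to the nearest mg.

126 mg

f = (1/2)^(132/44) ≈ 0.125000; accumulation ratio R = 1/(1−f) ≈ 1.14286.
Loading dose to hit Cmax,ss on first dose: D_load = D_maint·R ≈ 110 × 1.14286 ≈ 125.71 mg.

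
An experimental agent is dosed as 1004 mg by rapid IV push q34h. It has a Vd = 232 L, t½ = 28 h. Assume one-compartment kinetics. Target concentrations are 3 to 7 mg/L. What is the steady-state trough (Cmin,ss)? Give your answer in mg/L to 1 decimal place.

Over one 34-h interval, 34/28 ≈ 1.2143 half-lives elapse, leaving f ≈ 0.4310 of each dose.
Single-dose peak C₀ = D/Vd = 1004/232 ≈ 4.328 mg/L.
Steady-state trough Cmin,ss = C₀·f/(1−f) ≈ 4.328 × 0.4310/0.5690 ≈ 3.278 mg/L.
Trough 3.3 mg/L vs MEC 3 mg/L: adequate.

3.3 mg/L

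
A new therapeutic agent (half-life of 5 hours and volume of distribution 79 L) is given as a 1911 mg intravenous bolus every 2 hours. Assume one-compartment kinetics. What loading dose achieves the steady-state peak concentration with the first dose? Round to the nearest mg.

7892 mg

f = (1/2)^(2/5) ≈ 0.757858; accumulation ratio R = 1/(1−f) ≈ 4.12981.
Loading dose to hit Cmax,ss on first dose: D_load = D_maint·R ≈ 1911 × 4.12981 ≈ 7892.07 mg.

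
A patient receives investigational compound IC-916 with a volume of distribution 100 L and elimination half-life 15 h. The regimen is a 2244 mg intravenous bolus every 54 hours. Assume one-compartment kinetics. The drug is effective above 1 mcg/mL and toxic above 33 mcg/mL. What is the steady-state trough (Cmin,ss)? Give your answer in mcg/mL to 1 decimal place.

k = ln2/t½ = ln2/15 ≈ 0.046210 h⁻¹; fraction remaining f = e^(−kτ) = e^(−0.046210×54) ≈ 0.0825.
Accumulation ratio R = 1/(1 − f) ≈ 1/0.9175 ≈ 1.0899.
Single-dose peak C₀ = D/Vd = 2244/100 ≈ 22.440 mcg/mL.
Cmax,ss = C₀/(1 − f) ≈ 22.440/0.9175 ≈ 24.458 mcg/mL.
Steady-state trough Cmin,ss = Cmax,ss·f ≈ 24.458 × 0.0825 ≈ 2.018 mcg/mL.
Trough 2.0 mcg/mL vs MEC 1 mcg/mL: adequate.

2.0 mcg/mL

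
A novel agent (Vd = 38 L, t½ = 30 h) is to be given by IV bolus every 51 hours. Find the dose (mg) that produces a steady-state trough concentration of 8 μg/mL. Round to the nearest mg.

τ/t½ = 51/30 ≈ 1.7, so f = (1/2)^(51/30) ≈ 0.307786.
Cmin,ss = (D/Vd)·f/(1−f), so D = Cmin,ss·Vd·(1−f)/f.
D = 8 × 38 × (1−f)/f ≈ 8 × 38 × 2.24901 ≈ 683.70 mg.

684 mg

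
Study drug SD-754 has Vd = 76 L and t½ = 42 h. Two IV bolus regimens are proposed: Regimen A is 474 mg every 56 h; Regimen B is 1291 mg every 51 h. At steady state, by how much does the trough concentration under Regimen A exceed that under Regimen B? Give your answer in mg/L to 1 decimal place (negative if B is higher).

-8.8 mg/L

Regimen A: f = (1/2)^(56/42) ≈ 0.3969; Cmin,ss = (474/76)·f/(1−f) ≈ 4.104 mg/L.
Regimen B: f = (1/2)^(51/42) ≈ 0.4310; Cmin,ss = (1291/76)·f/(1−f) ≈ 12.867 mg/L.
Difference ≈ 4.104 − 12.867 ≈ -8.763 mg/L.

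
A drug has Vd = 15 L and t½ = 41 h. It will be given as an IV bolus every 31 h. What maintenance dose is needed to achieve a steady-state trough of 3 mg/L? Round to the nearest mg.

31 mg

τ/t½ = 31/41 ≈ 0.7561, so f = (1/2)^(31/41) ≈ 0.592096.
Cmin,ss = (D/Vd)·f/(1−f), so D = Cmin,ss·Vd·(1−f)/f.
D = 3 × 15 × (1−f)/f ≈ 3 × 15 × 0.68892 ≈ 31.00 mg.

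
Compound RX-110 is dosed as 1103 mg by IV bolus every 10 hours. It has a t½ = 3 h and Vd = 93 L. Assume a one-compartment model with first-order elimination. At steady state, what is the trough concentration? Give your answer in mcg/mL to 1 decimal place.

k = ln2/t½ = ln2/3 ≈ 0.231049 h⁻¹; fraction remaining f = e^(−kτ) = e^(−0.231049×10) ≈ 0.0992.
At steady state, accumulation factor R = 1/(1 − e^(−kτ)) ≈ 1.1101.
Single-dose peak C₀ = D/Vd = 1103/93 ≈ 11.860 mcg/mL.
Steady-state peak Cmax,ss = C₀·R ≈ 11.860 × 1.1101 ≈ 13.166 mcg/mL.
Steady-state trough Cmin,ss = Cmax,ss·f ≈ 13.166 × 0.0992 ≈ 1.306 mcg/mL.

1.3 mcg/mL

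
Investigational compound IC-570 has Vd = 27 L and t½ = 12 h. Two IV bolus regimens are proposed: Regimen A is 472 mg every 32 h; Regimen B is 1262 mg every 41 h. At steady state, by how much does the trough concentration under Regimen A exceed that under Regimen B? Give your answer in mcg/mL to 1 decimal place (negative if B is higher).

Regimen A: f = (1/2)^(32/12) ≈ 0.1575; Cmin,ss = (472/27)·f/(1−f) ≈ 3.268 mcg/mL.
Regimen B: f = (1/2)^(41/12) ≈ 0.0936; Cmin,ss = (1262/27)·f/(1−f) ≈ 4.827 mcg/mL.
Difference ≈ 3.268 − 4.827 ≈ -1.559 mcg/mL.

-1.6 mcg/mL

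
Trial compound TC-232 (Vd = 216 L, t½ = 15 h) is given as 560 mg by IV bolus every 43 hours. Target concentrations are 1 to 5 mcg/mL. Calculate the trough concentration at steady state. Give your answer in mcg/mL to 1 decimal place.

0.4 mcg/mL

Over one 43-h interval, 43/15 ≈ 2.8667 half-lives elapse, leaving f ≈ 0.1371 of each dose.
Accumulation ratio R = 1/(1 − f) ≈ 1/0.8629 ≈ 1.1589.
Each bolus raises the concentration by D/Vd = 560/216 ≈ 2.593 mcg/mL.
Steady-state peak Cmax,ss = C₀·R ≈ 2.593 × 1.1589 ≈ 3.005 mcg/mL.
Steady-state trough Cmin,ss = Cmax,ss·f ≈ 3.005 × 0.1371 ≈ 0.412 mcg/mL.
Trough 0.4 mcg/mL vs MEC 1 mcg/mL: subtherapeutic.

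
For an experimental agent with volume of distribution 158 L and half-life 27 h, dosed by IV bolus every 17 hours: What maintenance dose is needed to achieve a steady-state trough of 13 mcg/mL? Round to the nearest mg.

1124 mg

τ/t½ = 17/27 ≈ 0.62963, so f = (1/2)^(17/27) ≈ 0.646342.
Cmin,ss = (D/Vd)·f/(1−f), so D = Cmin,ss·Vd·(1−f)/f.
D = 13 × 158 × (1−f)/f ≈ 13 × 158 × 0.54717 ≈ 1123.89 mg.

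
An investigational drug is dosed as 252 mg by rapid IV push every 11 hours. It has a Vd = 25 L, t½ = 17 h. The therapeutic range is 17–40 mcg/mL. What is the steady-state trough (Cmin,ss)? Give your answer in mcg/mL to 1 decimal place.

17.8 mcg/mL

Over one 11-h interval, 11/17 ≈ 0.64706 half-lives elapse, leaving f ≈ 0.6386 of each dose.
Accumulation ratio R = 1/(1 − f) ≈ 1/0.3614 ≈ 2.7670.
Single-dose peak C₀ = D/Vd = 252/25 ≈ 10.080 mcg/mL.
Steady-state peak Cmax,ss = C₀·R ≈ 10.080 × 2.7670 ≈ 27.891 mcg/mL.
One interval later, Cmin,ss = Cmax,ss·e^(−kτ) ≈ 27.891 × 0.6386 ≈ 17.811 mcg/mL.
Trough 17.8 mcg/mL vs MEC 17 mcg/mL: adequate.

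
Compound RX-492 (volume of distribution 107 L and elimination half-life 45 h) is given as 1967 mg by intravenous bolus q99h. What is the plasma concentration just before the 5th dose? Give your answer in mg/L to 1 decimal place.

5.1 mg/L

f = (1/2)^(τ/t½) = (1/2)^(99/45) ≈ 0.2176.
C₀ = D/Vd = 1967/107 ≈ 18.383 mg/L.
Before the 5th dose, 4 doses have been given. Superposition: Cmin = C₀·(f + f² + … + f^4).
≈ 18.383 × (0.2176 + 0.0473 + 0.0103 + 0.0022) ≈ 18.383 × 0.2774 ≈ 5.099 mg/L.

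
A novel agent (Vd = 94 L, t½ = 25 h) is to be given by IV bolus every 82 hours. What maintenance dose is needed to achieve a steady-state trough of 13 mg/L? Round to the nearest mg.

τ/t½ = 82/25 ≈ 3.28, so f = (1/2)^(82/25) ≈ 0.102949.
Cmin,ss = (D/Vd)·f/(1−f), so D = Cmin,ss·Vd·(1−f)/f.
D = 13 × 94 × (1−f)/f ≈ 13 × 94 × 8.71355 ≈ 10647.96 mg.

10648 mg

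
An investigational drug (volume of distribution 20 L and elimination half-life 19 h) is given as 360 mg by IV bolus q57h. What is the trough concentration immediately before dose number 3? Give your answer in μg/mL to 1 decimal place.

f = (1/2)^(τ/t½) = (1/2)^(57/19) ≈ 0.1250.
C₀ = D/Vd = 360/20 ≈ 18.000 μg/mL.
Before the 3rd dose, 2 doses have been given. Superposition: Cmin = C₀·(f + f²).
≈ 18.000 × (0.1250 + 0.0156) ≈ 18.000 × 0.1406 ≈ 2.531 μg/mL.

2.5 μg/mL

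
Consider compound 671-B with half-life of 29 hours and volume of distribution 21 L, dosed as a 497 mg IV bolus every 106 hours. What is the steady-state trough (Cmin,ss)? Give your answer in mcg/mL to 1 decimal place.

τ/t½ = 106/29 ≈ 3.6552, so fraction remaining f = (1/2)^(106/29) ≈ 0.0794.
Each bolus raises the concentration by D/Vd = 497/21 ≈ 23.667 mcg/mL.
Steady-state trough Cmin,ss = C₀·f/(1−f) ≈ 23.667 × 0.0794/0.9206 ≈ 2.041 mcg/mL.

2.0 mcg/mL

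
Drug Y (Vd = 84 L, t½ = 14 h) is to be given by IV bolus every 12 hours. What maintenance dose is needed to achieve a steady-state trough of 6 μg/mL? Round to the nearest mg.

409 mg

τ/t½ = 12/14 ≈ 0.85714, so f = (1/2)^(12/14) ≈ 0.552045.
Cmin,ss = (D/Vd)·f/(1−f), so D = Cmin,ss·Vd·(1−f)/f.
D = 6 × 84 × (1−f)/f ≈ 6 × 84 × 0.81145 ≈ 408.97 mg.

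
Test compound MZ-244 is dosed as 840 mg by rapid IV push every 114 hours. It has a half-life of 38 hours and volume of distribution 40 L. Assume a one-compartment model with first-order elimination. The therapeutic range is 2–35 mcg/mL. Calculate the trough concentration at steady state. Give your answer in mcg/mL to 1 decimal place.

3.0 mcg/mL

τ = 114 h = 3 half-lives, so f = (1/2)^3 = 0.125.
Accumulation ratio R = 1/(1 − f) = 1/0.875 = 8/7.
Single-dose peak C₀ = D/Vd = 840/40 = 21 mcg/mL.
Steady-state peak Cmax,ss = C₀·R = 21 × 8/7 ≈ 24.000 mcg/mL.
Steady-state trough Cmin,ss = Cmax,ss·f ≈ 24.000 × 0.125 ≈ 3.000 mcg/mL.
Trough 3.0 mcg/mL vs MEC 2 mcg/mL: adequate.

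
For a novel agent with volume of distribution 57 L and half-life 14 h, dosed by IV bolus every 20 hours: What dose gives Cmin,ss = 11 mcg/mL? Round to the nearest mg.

1061 mg

τ/t½ = 20/14 ≈ 1.4286, so f = (1/2)^(20/14) ≈ 0.371499.
Cmin,ss = (D/Vd)·f/(1−f), so D = Cmin,ss·Vd·(1−f)/f.
D = 11 × 57 × (1−f)/f ≈ 11 × 57 × 1.69180 ≈ 1060.76 mg.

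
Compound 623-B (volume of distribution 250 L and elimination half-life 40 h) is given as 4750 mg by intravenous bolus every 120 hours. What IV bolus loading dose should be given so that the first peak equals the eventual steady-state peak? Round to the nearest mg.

f = (1/2)^(120/40) ≈ 0.125000; accumulation ratio R = 1/(1−f) ≈ 1.14286.
Loading dose to hit Cmax,ss on first dose: D_load = D_maint·R ≈ 4750 × 1.14286 ≈ 5428.59 mg.

5429 mg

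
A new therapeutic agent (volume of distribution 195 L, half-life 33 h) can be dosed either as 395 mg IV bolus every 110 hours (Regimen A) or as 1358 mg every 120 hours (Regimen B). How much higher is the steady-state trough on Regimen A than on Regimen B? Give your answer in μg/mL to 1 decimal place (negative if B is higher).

Regimen A: f = (1/2)^(110/33) ≈ 0.0992; Cmin,ss = (395/195)·f/(1−f) ≈ 0.223 μg/mL.
Regimen B: f = (1/2)^(120/33) ≈ 0.0804; Cmin,ss = (1358/195)·f/(1−f) ≈ 0.609 μg/mL.
Difference ≈ 0.223 − 0.609 ≈ -0.386 μg/mL.

-0.4 μg/mL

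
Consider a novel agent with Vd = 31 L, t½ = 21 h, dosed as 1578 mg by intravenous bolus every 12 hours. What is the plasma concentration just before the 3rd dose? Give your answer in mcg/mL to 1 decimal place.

f = (1/2)^(τ/t½) = (1/2)^(12/21) ≈ 0.6730.
C₀ = D/Vd = 1578/31 ≈ 50.903 mcg/mL.
Before the 3rd dose, 2 doses have been given. Superposition: Cmin = C₀·(f + f²).
≈ 50.903 × (0.6730 + 0.4529) ≈ 50.903 × 1.1259 ≈ 57.312 mcg/mL.

57.3 mcg/mL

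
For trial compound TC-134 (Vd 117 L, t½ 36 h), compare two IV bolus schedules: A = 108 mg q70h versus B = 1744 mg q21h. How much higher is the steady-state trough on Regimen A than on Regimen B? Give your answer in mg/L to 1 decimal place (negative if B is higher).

-29.6 mg/L

Regimen A: f = (1/2)^(70/36) ≈ 0.2598; Cmin,ss = (108/117)·f/(1−f) ≈ 0.324 mg/L.
Regimen B: f = (1/2)^(21/36) ≈ 0.6674; Cmin,ss = (1744/117)·f/(1−f) ≈ 29.911 mg/L.
Difference ≈ 0.324 − 29.911 ≈ -29.587 mg/L.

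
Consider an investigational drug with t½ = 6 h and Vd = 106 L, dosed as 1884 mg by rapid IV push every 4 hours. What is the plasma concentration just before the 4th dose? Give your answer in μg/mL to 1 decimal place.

f = (1/2)^(τ/t½) = (1/2)^(4/6) ≈ 0.6300.
C₀ = D/Vd = 1884/106 ≈ 17.774 μg/mL.
Before the 4th dose, 3 doses have been given. Superposition: Cmin = C₀·(f + f² + … + f^3).
≈ 17.774 × (0.6300 + 0.3969 + 0.2500) ≈ 17.774 × 1.2769 ≈ 22.696 μg/mL.

22.7 μg/mL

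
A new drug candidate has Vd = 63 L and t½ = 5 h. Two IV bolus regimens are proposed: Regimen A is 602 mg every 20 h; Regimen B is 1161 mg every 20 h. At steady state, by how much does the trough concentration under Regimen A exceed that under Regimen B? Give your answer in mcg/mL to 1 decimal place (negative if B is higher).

Regimen A: f = (1/2)^(20/5) ≈ 0.0625; Cmin,ss = (602/63)·f/(1−f) ≈ 0.637 mcg/mL.
Regimen B: f = (1/2)^(20/5) ≈ 0.0625; Cmin,ss = (1161/63)·f/(1−f) ≈ 1.229 mcg/mL.
Difference ≈ 0.637 − 1.229 ≈ -0.592 mcg/mL.

-0.6 mcg/mL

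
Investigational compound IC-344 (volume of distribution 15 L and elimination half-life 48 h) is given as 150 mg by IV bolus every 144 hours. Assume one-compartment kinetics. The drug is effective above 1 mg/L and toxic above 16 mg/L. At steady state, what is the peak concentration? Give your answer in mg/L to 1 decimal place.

11.4 mg/L

τ = 144 h = 3 half-lives, so f = (1/2)^3 = 0.125.
Accumulation ratio R = 1/(1 − f) = 1/0.875 = 8/7.
Single-dose peak C₀ = D/Vd = 150/15 = 10 mg/L.
Steady-state peak Cmax,ss = C₀·R = 10 × 8/7 ≈ 11.429 mg/L.
Peak 11.4 mg/L vs MTC 16 mg/L: below toxic threshold.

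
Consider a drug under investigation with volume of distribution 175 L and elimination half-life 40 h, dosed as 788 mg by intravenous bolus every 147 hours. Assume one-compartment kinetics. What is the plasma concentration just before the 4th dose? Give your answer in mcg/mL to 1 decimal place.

0.4 mcg/mL

f = (1/2)^(τ/t½) = (1/2)^(147/40) ≈ 0.0783.
C₀ = D/Vd = 788/175 ≈ 4.503 mcg/mL.
Before the 4th dose, 3 doses have been given. Superposition: Cmin = C₀·(f + f² + … + f^3).
≈ 4.503 × (0.0783 + 0.0061 + 0.0005) ≈ 4.503 × 0.0849 ≈ 0.382 mcg/mL.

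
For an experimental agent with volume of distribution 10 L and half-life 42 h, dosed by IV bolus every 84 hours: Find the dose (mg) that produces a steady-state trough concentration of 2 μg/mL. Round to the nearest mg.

τ/t½ = 84/42 ≈ 2, so f = (1/2)^(84/42) ≈ 0.250000.
Cmin,ss = (D/Vd)·f/(1−f), so D = Cmin,ss·Vd·(1−f)/f.
D = 2 × 10 × (1−f)/f ≈ 2 × 10 × 3.00000 ≈ 60.00 mg.

60 mg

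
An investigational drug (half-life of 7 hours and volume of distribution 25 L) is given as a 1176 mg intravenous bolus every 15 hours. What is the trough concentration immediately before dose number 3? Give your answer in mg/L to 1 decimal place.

13.1 mg/L

f = (1/2)^(τ/t½) = (1/2)^(15/7) ≈ 0.2264.
C₀ = D/Vd = 1176/25 ≈ 47.040 mg/L.
Before the 3rd dose, 2 doses have been given. Superposition: Cmin = C₀·(f + f²).
≈ 47.040 × (0.2264 + 0.0513) ≈ 47.040 × 0.2777 ≈ 13.063 mg/L.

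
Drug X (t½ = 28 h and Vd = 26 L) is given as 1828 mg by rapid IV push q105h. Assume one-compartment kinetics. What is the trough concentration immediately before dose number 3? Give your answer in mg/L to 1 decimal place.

f = (1/2)^(τ/t½) = (1/2)^(105/28) ≈ 0.0743.
C₀ = D/Vd = 1828/26 ≈ 70.308 mg/L.
Before the 3rd dose, 2 doses have been given. Superposition: Cmin = C₀·(f + f²).
≈ 70.308 × (0.0743 + 0.0055) ≈ 70.308 × 0.0798 ≈ 5.611 mg/L.

5.6 mg/L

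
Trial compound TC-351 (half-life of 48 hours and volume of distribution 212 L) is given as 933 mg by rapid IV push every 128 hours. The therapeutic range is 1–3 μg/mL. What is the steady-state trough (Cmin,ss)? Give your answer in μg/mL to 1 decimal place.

k = ln2/t½ = ln2/48 ≈ 0.014441 h⁻¹; fraction remaining f = e^(−kτ) = e^(−0.014441×128) ≈ 0.1575.
At steady state, accumulation factor R = 1/(1 − e^(−kτ)) ≈ 1.1869.
Single-dose peak C₀ = D/Vd = 933/212 ≈ 4.401 μg/mL.
Steady-state peak Cmax,ss = C₀·R ≈ 4.401 × 1.1869 ≈ 5.224 μg/mL.
Steady-state trough Cmin,ss = Cmax,ss·f ≈ 5.224 × 0.1575 ≈ 0.823 μg/mL.
Trough 0.8 μg/mL vs MEC 1 μg/mL: subtherapeutic.

0.8 μg/mL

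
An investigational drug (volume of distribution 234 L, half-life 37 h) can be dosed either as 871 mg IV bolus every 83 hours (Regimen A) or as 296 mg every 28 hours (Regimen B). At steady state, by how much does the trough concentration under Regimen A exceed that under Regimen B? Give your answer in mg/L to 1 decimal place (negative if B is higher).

Regimen A: f = (1/2)^(83/37) ≈ 0.2112; Cmin,ss = (871/234)·f/(1−f) ≈ 0.997 mg/L.
Regimen B: f = (1/2)^(28/37) ≈ 0.5918; Cmin,ss = (296/234)·f/(1−f) ≈ 1.834 mg/L.
Difference ≈ 0.997 − 1.834 ≈ -0.837 mg/L.

-0.8 mg/L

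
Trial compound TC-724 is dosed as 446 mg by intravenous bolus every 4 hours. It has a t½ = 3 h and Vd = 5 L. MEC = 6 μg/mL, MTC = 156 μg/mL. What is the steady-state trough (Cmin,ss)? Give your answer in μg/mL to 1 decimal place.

Over one 4-h interval, 4/3 ≈ 1.3333 half-lives elapse, leaving f ≈ 0.3969 of each dose.
At steady state, accumulation factor R = 1/(1 − e^(−kτ)) ≈ 1.6581.
Single-dose peak C₀ = D/Vd = 446/5 ≈ 89.200 μg/mL.
Steady-state peak Cmax,ss = C₀·R ≈ 89.200 × 1.6581 ≈ 147.903 μg/mL.
Steady-state trough Cmin,ss = Cmax,ss·f ≈ 147.903 × 0.3969 ≈ 58.703 μg/mL.
Trough 58.7 μg/mL vs MEC 6 μg/mL: adequate.

58.7 μg/mL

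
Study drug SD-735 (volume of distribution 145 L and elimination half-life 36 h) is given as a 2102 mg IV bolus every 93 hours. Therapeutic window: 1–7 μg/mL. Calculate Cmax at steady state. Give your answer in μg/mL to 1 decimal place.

17.4 μg/mL

Over one 93-h interval, 93/36 ≈ 2.5833 half-lives elapse, leaving f ≈ 0.1669 of each dose.
At steady state, accumulation factor R = 1/(1 − e^(−kτ)) ≈ 1.2003.
Single-dose peak C₀ = D/Vd = 2102/145 ≈ 14.497 μg/mL.
Steady-state peak Cmax,ss = C₀·R ≈ 14.497 × 1.2003 ≈ 17.401 μg/mL.
Peak 17.4 μg/mL vs MTC 7 μg/mL: exceeds toxic threshold.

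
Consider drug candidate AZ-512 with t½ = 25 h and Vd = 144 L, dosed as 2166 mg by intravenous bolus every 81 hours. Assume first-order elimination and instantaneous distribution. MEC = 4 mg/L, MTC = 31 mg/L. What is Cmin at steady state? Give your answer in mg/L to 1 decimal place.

1.8 mg/L

τ/t½ = 81/25 ≈ 3.24, so fraction remaining f = (1/2)^(81/25) ≈ 0.1058.
At steady state, accumulation factor R = 1/(1 − e^(−kτ)) ≈ 1.1183.
Single-dose peak C₀ = D/Vd = 2166/144 ≈ 15.042 mg/L.
Steady-state peak Cmax,ss = C₀·R ≈ 15.042 × 1.1183 ≈ 16.821 mg/L.
One interval later, Cmin,ss = Cmax,ss·e^(−kτ) ≈ 16.821 × 0.1058 ≈ 1.780 mg/L.
Trough 1.8 mg/L vs MEC 4 mg/L: subtherapeutic.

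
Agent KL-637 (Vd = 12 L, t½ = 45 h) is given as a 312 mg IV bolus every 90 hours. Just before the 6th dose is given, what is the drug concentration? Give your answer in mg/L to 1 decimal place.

8.7 mg/L

f = (1/2)^(τ/t½) = (1/2)^(90/45) ≈ 0.2500.
C₀ = D/Vd = 312/12 ≈ 26.000 mg/L.
Before the 6th dose, 5 doses have been given. Superposition: Cmin = C₀·(f + f² + … + f^5).
≈ 26.000 × (0.2500 + 0.0625 + 0.0156 + 0.0039 + 0.0010) ≈ 26.000 × 0.3330 ≈ 8.658 mg/L.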